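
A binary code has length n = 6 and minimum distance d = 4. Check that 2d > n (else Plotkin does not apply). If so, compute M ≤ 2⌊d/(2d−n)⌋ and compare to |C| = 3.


Plotkin bound M ≤ 4; given |C| = 3 ≤ bound (satisfied).

Check applicability: 2d = 8, n = 6.
2d − n = 2 > 0, so Plotkin applies.
Compute d/(2d−n) = 4/2 ≈ 2.0000.
⌊d/(2d−n)⌋ = 2.
Plotkin bound: M ≤ 2·2 = 4.
Given |C| = 3, check: satisfied.
This |C| is below the Plotkin bound.


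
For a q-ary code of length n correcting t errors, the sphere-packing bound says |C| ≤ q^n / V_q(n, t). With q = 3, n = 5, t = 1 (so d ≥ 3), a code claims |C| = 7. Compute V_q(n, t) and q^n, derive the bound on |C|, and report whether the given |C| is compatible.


V_q(n, t) = 11, q^n = 243, Hamming bound = 22, |C| = 7 ≤ bound (satisfied).

Step 1: Compute V_q(n, t) = Σ_{j=0}^1 C(n, j) (q−1)^j.
  j = 0: C(5,0)·(2)^0 = 1·1 = 1.
  j = 1: C(5,1)·(2)^1 = 5·2 = 10.
  V_q(n, t) = 1 + 10 = 11.
Step 2: q^n = 3^5 = 243.
Step 3: Hamming bound ⌊q^n / V_q(n,t)⌋ = ⌊243/11⌋ = 22.
Step 4: Compare |C| = 7 to 22: satisfied.
The claimed |C| lies below the Hamming bound.


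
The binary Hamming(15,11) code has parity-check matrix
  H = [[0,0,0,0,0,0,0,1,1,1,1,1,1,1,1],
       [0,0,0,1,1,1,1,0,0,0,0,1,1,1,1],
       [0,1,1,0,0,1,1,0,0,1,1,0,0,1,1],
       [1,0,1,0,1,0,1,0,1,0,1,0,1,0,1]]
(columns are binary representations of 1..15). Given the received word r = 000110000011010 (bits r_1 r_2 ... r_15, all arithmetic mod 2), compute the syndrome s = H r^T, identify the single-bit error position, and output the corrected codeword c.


s = (1, 0, 0, 0)^T, error position = 8, corrected codeword c = 000110010011010

Compute s = H r^T mod 2 one row at a time:
  s_1 = 0 + 0 + 0 + 1 + 1 + 0 + 1 + 0 = 3 ≡ 1 (mod 2).
  s_2 = 1 + 1 + 0 + 0 + 1 + 0 + 1 + 0 = 4 ≡ 0 (mod 2).
  s_3 = 0 + 0 + 0 + 0 + 0 + 1 + 1 + 0 = 2 ≡ 0 (mod 2).
  s_4 = 0 + 0 + 1 + 0 + 0 + 1 + 0 + 0 = 2 ≡ 0 (mod 2).
s = (1, 0, 0, 0)^T — this equals column 8 of H (binary 1000), so error is at position 8.
Correct: flip bit 8 of r = 000110000011010 to get c = 000110010011010.


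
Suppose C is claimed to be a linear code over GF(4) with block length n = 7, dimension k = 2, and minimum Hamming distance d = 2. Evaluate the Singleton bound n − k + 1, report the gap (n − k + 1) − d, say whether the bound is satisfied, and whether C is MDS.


Singleton RHS = n − k + 1 = 6, slack = 4, bound satisfied, not MDS.

Singleton bound: d ≤ n − k + 1.
Here n = 7, k = 2, so n − k + 1 = 6.
Given d = 2, check d ≤ 6: YES.
Slack = (n − k + 1) − d = 4.
The code is NOT MDS (slack = 4 > 0).
Description: the claimed parameters are [7, 2, 2]_4; such a code would be non-MDS.


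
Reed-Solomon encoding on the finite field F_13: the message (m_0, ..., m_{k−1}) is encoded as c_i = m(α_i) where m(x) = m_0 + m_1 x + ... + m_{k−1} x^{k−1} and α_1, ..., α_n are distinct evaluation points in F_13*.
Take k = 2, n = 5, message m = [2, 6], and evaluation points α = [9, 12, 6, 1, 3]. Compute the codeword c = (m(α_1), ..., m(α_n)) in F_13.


c = [4, 9, 12, 8, 7]

Message polynomial: m(x) = 2 + 6·x (mod 13).
For each evaluation point α_i, compute m(α_i) mod 13:
  α_1 = 9: Horner steps 6 → 4, so m(9) = 4.
  α_2 = 12: Horner steps 6 → 9, so m(12) = 9.
  α_3 = 6: Horner steps 6 → 12, so m(6) = 12.
  α_4 = 1: Horner steps 6 → 8, so m(1) = 8.
  α_5 = 3: Horner steps 6 → 7, so m(3) = 7.
Codeword c = [4, 9, 12, 8, 7] ∈ F_13^5.


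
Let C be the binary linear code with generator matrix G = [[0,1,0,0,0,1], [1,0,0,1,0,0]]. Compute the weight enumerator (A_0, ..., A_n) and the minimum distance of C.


Weight distribution: A_0 = 1, A_2 = 2, A_4 = 1. Minimum distance d = 2.

Enumerate all 2^2 = 4 messages m ∈ F_2^2.
For each, compute codeword c = mG in F_2^6, then tally its weight.
  m = 00 → c = 000000, weight = 0.
  m = 10 → c = 010001, weight = 2.
  m = 01 → c = 100100, weight = 2.
  m = 11 → c = 110101, weight = 4.
Tally weights:
  weight 0: 1 codewords.
  weight 2: 2 codewords.
  weight 4: 1 codewords.
Minimum distance d = smallest w > 0 with A_w > 0 = 2.
Sanity: Σ A_w = 4 = 2^2 = 4 ✓.


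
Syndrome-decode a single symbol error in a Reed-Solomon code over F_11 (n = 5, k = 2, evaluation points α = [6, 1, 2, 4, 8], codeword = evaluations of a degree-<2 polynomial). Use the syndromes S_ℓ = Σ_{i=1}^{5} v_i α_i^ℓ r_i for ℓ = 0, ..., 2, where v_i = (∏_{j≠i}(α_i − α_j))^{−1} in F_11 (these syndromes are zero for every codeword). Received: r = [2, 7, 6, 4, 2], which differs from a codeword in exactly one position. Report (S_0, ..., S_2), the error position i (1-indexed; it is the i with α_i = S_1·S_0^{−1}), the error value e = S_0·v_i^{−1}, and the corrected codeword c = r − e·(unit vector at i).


S = (4, 10, 3), error at position 5, error magnitude e = 2, c = [2, 7, 6, 4, 0].

Step 1: column multipliers v_i = (∏_{j≠i}(α_i − α_j))^{−1} mod 11.
  i = 1 (α = 6): (6−1)(6−2)(6−4)(6−8) = 5·4·2·(−2) = −80 ≡ 8, so v_1 = 8^{−1} = 7 (mod 11).
  i = 2 (α = 1): (1−6)(1−2)(1−4)(1−8) = (−5)·(−1)·(−3)·(−7) = 105 ≡ 6, so v_2 = 6^{−1} = 2 (mod 11).
  i = 3 (α = 2): (2−6)(2−1)(2−4)(2−8) = (−4)·1·(−2)·(−6) = −48 ≡ 7, so v_3 = 7^{−1} = 8 (mod 11).
  i = 4 (α = 4): (4−6)(4−1)(4−2)(4−8) = (−2)·3·2·(−4) = 48 ≡ 4, so v_4 = 4^{−1} = 3 (mod 11).
  i = 5 (α = 8): (8−6)(8−1)(8−2)(8−4) = 2·7·6·4 = 336 ≡ 6, so v_5 = 6^{−1} = 2 (mod 11).
  v = [7, 2, 8, 3, 2].
Step 2: syndromes of r = [2, 7, 6, 4, 2] (all sums mod 11).
  S_0 = Σ v_i r_i = 7·2 + 2·7 + 8·6 + 3·4 + 2·2 = 92 ≡ 4.
  S_1 = Σ v_i α_i r_i = 7·6·2 + 2·1·7 + 8·2·6 + 3·4·4 + 2·8·2 = 274 ≡ 10.
  α_i^2 mod 11 = [3, 1, 4, 5, 9].
  S_2 = Σ v_i α_i^2 r_i = 7·3·2 + 2·1·7 + 8·4·6 + 3·5·4 + 2·9·2 = 344 ≡ 3.
  S = (4, 10, 3) ≠ 0, so r is not a codeword (an error is present).
Step 3: locate the error. For a single error e at position i, S_ℓ = v_i·e·α_i^ℓ, so α_err = S_1/S_0.
  S_0^{−1} = 4^{−1} = 3 (mod 11), so α_err = 10·3 = 30 ≡ 8 = α_5. Error position i = 5.
  Consistency check: S_2/S_1 = 3·10 = 30 ≡ 8 = α_err ✓ (single-error assumption holds).
Step 4: error magnitude e = S_0/v_5 = S_0·∏_{j≠5}(α_5 − α_j) = 4·6 = 24 ≡ 2 (mod 11).
Step 5: correct position 5: c_5 = r_5 − e = 2 − 2 ≡ 0 (mod 11). Hence c = [2, 7, 6, 4, 0].
  Check: interpolating c through the α_i gives m(x) = 8 + 10·x (degree < 2) with m(α_i) = c_i for every i, so c is indeed a codeword.


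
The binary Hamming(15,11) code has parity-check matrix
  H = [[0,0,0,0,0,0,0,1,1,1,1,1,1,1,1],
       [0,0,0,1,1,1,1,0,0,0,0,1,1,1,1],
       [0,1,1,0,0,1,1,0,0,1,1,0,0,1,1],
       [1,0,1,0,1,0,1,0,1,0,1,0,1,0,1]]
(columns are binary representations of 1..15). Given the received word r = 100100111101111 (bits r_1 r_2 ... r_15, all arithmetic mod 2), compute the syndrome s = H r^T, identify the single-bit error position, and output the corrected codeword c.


s = (1, 0, 0, 1)^T, error position = 9, corrected codeword c = 100100110101111

Compute s = H r^T mod 2 one row at a time:
  s_1 = 1 + 1 + 1 + 0 + 1 + 1 + 1 + 1 = 7 ≡ 1 (mod 2).
  s_2 = 1 + 0 + 0 + 1 + 1 + 1 + 1 + 1 = 6 ≡ 0 (mod 2).
  s_3 = 0 + 0 + 0 + 1 + 1 + 0 + 1 + 1 = 4 ≡ 0 (mod 2).
  s_4 = 1 + 0 + 0 + 1 + 1 + 0 + 1 + 1 = 5 ≡ 1 (mod 2).
s = (1, 0, 0, 1)^T — this equals column 9 of H (binary 1001), so error is at position 9.
Correct: flip bit 9 of r = 100100111101111 to get c = 100100110101111.


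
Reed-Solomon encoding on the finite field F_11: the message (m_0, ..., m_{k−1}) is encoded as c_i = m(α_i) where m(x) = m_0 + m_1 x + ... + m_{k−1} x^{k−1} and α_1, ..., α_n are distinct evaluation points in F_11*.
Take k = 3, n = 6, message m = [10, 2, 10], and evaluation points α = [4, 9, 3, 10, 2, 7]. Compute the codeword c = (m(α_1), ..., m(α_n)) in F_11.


c = [2, 2, 7, 7, 10, 8]

Message polynomial: m(x) = 10 + 2·x + 10·x^2 (mod 11).
For each evaluation point α_i, compute m(α_i) mod 11:
  α_1 = 4: Horner steps 10 → 9 → 2, so m(4) = 2.
  α_2 = 9: Horner steps 10 → 4 → 2, so m(9) = 2.
  α_3 = 3: Horner steps 10 → 10 → 7, so m(3) = 7.
  α_4 = 10: Horner steps 10 → 3 → 7, so m(10) = 7.
  α_5 = 2: Horner steps 10 → 0 → 10, so m(2) = 10.
  α_6 = 7: Horner steps 10 → 6 → 8, so m(7) = 8.
Codeword c = [2, 2, 7, 7, 10, 8] ∈ F_11^6.


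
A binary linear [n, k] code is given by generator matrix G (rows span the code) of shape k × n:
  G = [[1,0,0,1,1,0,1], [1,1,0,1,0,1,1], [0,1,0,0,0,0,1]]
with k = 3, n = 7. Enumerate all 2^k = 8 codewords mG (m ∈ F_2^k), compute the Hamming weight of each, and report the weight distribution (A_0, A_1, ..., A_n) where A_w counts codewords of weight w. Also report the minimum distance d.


Weight distribution: A_0 = 1, A_2 = 1, A_3 = 3, A_4 = 2, A_5 = 1. Minimum distance d = 2.

Enumerate all 2^3 = 8 messages m ∈ F_2^3.
For each, compute codeword c = mG in F_2^7, then tally its weight.
  m = 000 → c = 0000000, weight = 0.
  m = 100 → c = 1001101, weight = 4.
  m = 010 → c = 1101011, weight = 5.
  m = 110 → c = 0100110, weight = 3.
  m = 001 → c = 0100001, weight = 2.
  m = 101 → c = 1101100, weight = 4.
  m = 011 → c = 1001010, weight = 3.
  m = 111 → c = 0000111, weight = 3.
Tally weights:
  weight 0: 1 codewords.
  weight 2: 1 codewords.
  weight 3: 3 codewords.
  weight 4: 2 codewords.
  weight 5: 1 codewords.
Minimum distance d = smallest w > 0 with A_w > 0 = 2.
Sanity: Σ A_w = 8 = 2^3 = 8 ✓.


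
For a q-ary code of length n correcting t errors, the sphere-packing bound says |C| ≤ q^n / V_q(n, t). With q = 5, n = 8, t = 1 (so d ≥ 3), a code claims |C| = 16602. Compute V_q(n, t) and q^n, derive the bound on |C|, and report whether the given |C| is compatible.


V_q(n, t) = 33, q^n = 390625, Hamming bound = 11837, |C| = 16602 > bound (violated).

Step 1: Compute V_q(n, t) = Σ_{j=0}^1 C(n, j) (q−1)^j.
  j = 0: C(8,0)·(4)^0 = 1·1 = 1.
  j = 1: C(8,1)·(4)^1 = 8·4 = 32.
  V_q(n, t) = 1 + 32 = 33.
Step 2: q^n = 5^8 = 390625.
Step 3: Hamming bound ⌊q^n / V_q(n,t)⌋ = ⌊390625/33⌋ = 11837.
Step 4: Compare |C| = 16602 to 11837: violated.
The claimed |C| lies above the Hamming bound, so no 5-ary code of length 8 with d ≥ 3 can have 16602 codewords.


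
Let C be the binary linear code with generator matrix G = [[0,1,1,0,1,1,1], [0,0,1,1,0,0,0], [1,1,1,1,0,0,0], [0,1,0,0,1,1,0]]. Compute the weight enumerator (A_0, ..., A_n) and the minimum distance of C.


Weight distribution: A_0 = 1, A_2 = 4, A_3 = 2, A_4 = 3, A_5 = 6. Minimum distance d = 2.

Enumerate all 2^4 = 16 messages m ∈ F_2^4.
For each, compute codeword c = mG in F_2^7, then tally its weight.
  m = 0000 → c = 0000000, weight = 0.
  m = 1000 → c = 0110111, weight = 5.
  m = 0100 → c = 0011000, weight = 2.
  m = 1100 → c = 0101111, weight = 5.
  m = 0010 → c = 1111000, weight = 4.
  m = 1010 → c = 1001111, weight = 5.
  m = 0110 → c = 1100000, weight = 2.
  m = 1110 → c = 1010111, weight = 5.
  m = 0001 → c = 0100110, weight = 3.
  m = 1001 → c = 0010001, weight = 2.
  m = 0101 → c = 0111110, weight = 5.
  m = 1101 → c = 0001001, weight = 2.
  m = 0011 → c = 1011110, weight = 5.
  m = 1011 → c = 1101001, weight = 4.
  m = 0111 → c = 1000110, weight = 3.
  m = 1111 → c = 1110001, weight = 4.
Tally weights:
  weight 0: 1 codewords.
  weight 2: 4 codewords.
  weight 3: 2 codewords.
  weight 4: 3 codewords.
  weight 5: 6 codewords.
Minimum distance d = smallest w > 0 with A_w > 0 = 2.
Sanity: Σ A_w = 16 = 2^4 = 16 ✓.


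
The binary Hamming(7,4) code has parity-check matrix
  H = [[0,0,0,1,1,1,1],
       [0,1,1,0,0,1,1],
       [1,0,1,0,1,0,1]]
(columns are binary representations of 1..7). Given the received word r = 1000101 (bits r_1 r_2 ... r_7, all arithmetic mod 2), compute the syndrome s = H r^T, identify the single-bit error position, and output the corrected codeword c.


s = (0, 1, 1)^T, error position = 3, corrected codeword c = 1010101

Compute s = H r^T mod 2 one row at a time:
  s_1 = 0 + 1 + 0 + 1 = 2 ≡ 0 (mod 2).
  s_2 = 0 + 0 + 0 + 1 = 1 ≡ 1 (mod 2).
  s_3 = 1 + 0 + 1 + 1 = 3 ≡ 1 (mod 2).
s = (0, 1, 1)^T — this equals column 3 of H (binary 011), so error is at position 3.
Correct: flip bit 3 of r = 1000101 to get c = 1010101.


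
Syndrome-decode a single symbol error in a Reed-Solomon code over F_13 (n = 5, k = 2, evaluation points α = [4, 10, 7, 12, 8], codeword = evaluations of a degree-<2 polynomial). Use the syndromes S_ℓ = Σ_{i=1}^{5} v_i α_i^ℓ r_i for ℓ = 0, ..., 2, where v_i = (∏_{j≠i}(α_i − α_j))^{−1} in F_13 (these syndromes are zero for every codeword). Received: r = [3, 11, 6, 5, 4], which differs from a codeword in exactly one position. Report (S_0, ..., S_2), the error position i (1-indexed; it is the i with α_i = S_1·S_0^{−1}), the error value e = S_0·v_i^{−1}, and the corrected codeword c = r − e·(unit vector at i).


S = (11, 12, 6), error at position 3, error magnitude e = 12, c = [3, 11, 7, 5, 4].

Step 1: column multipliers v_i = (∏_{j≠i}(α_i − α_j))^{−1} mod 13.
  i = 1 (α = 4): (4−10)(4−7)(4−12)(4−8) = (−6)·(−3)·(−8)·(−4) = 576 ≡ 4, so v_1 = 4^{−1} = 10 (mod 13).
  i = 2 (α = 10): (10−4)(10−7)(10−12)(10−8) = 6·3·(−2)·2 = −72 ≡ 6, so v_2 = 6^{−1} = 11 (mod 13).
  i = 3 (α = 7): (7−4)(7−10)(7−12)(7−8) = 3·(−3)·(−5)·(−1) = −45 ≡ 7, so v_3 = 7^{−1} = 2 (mod 13).
  i = 4 (α = 12): (12−4)(12−10)(12−7)(12−8) = 8·2·5·4 = 320 ≡ 8, so v_4 = 8^{−1} = 5 (mod 13).
  i = 5 (α = 8): (8−4)(8−10)(8−7)(8−12) = 4·(−2)·1·(−4) = 32 ≡ 6, so v_5 = 6^{−1} = 11 (mod 13).
  v = [10, 11, 2, 5, 11].
Step 2: syndromes of r = [3, 11, 6, 5, 4] (all sums mod 13).
  S_0 = Σ v_i r_i = 10·3 + 11·11 + 2·6 + 5·5 + 11·4 = 232 ≡ 11.
  S_1 = Σ v_i α_i r_i = 10·4·3 + 11·10·11 + 2·7·6 + 5·12·5 + 11·8·4 = 2066 ≡ 12.
  α_i^2 mod 13 = [3, 9, 10, 1, 12].
  S_2 = Σ v_i α_i^2 r_i = 10·3·3 + 11·9·11 + 2·10·6 + 5·1·5 + 11·12·4 = 1852 ≡ 6.
  S = (11, 12, 6) ≠ 0, so r is not a codeword (an error is present).
Step 3: locate the error. For a single error e at position i, S_ℓ = v_i·e·α_i^ℓ, so α_err = S_1/S_0.
  S_0^{−1} = 11^{−1} = 6 (mod 13), so α_err = 12·6 = 72 ≡ 7 = α_3. Error position i = 3.
  Consistency check: S_2/S_1 = 6·12 = 72 ≡ 7 = α_err ✓ (single-error assumption holds).
Step 4: error magnitude e = S_0/v_3 = S_0·∏_{j≠3}(α_3 − α_j) = 11·7 = 77 ≡ 12 (mod 13).
Step 5: correct position 3: c_3 = r_3 − e = 6 − 12 ≡ 7 (mod 13). Hence c = [3, 11, 7, 5, 4].
  Check: interpolating c through the α_i gives m(x) = 2 + 10·x (degree < 2) with m(α_i) = c_i for every i, so c is indeed a codeword.


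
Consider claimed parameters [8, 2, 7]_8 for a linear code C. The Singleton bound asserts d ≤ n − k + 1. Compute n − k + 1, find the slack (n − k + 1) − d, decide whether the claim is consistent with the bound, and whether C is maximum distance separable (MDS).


Singleton RHS = n − k + 1 = 7, slack = 0, bound satisfied, MDS.

Singleton bound: d ≤ n − k + 1.
Here n = 8, k = 2, so n − k + 1 = 7.
Given d = 7, check d ≤ 7: YES.
Slack = (n − k + 1) − d = 0.
The code is MDS (slack = 0).
Description: the claimed parameters are [8, 2, 7]_8; such a code would be MDS (meets Singleton bound).


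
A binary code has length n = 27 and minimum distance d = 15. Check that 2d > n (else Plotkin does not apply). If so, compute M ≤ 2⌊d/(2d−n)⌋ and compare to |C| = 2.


Plotkin bound M ≤ 10; given |C| = 2 ≤ bound (satisfied).

Check applicability: 2d = 30, n = 27.
2d − n = 3 > 0, so Plotkin applies.
Compute d/(2d−n) = 15/3 ≈ 5.0000.
⌊d/(2d−n)⌋ = 5.
Plotkin bound: M ≤ 2·5 = 10.
Given |C| = 2, check: satisfied.
This |C| is below the Plotkin bound.


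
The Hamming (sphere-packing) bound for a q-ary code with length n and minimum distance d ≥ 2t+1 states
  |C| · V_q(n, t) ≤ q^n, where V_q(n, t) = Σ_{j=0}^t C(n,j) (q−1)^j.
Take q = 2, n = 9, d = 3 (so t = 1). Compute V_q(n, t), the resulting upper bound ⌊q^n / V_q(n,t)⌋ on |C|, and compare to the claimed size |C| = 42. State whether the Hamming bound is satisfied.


V_q(n, t) = 10, q^n = 512, Hamming bound = 51, |C| = 42 ≤ bound (satisfied).

Step 1: Compute V_q(n, t) = Σ_{j=0}^1 C(n, j) (q−1)^j.
  j = 0: C(9,0)·(1)^0 = 1·1 = 1.
  j = 1: C(9,1)·(1)^1 = 9·1 = 9.
  V_q(n, t) = 1 + 9 = 10.
Step 2: q^n = 2^9 = 512.
Step 3: Hamming bound ⌊q^n / V_q(n,t)⌋ = ⌊512/10⌋ = 51.
Step 4: Compare |C| = 42 to 51: satisfied.
The claimed |C| lies below the Hamming bound.


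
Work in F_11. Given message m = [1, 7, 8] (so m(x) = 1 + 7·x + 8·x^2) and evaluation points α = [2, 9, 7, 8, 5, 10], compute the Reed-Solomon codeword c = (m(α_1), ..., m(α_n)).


c = [3, 8, 2, 8, 5, 2]

Message polynomial: m(x) = 1 + 7·x + 8·x^2 (mod 11).
For each evaluation point α_i, compute m(α_i) mod 11:
  α_1 = 2: Horner steps 8 → 1 → 3, so m(2) = 3.
  α_2 = 9: Horner steps 8 → 2 → 8, so m(9) = 8.
  α_3 = 7: Horner steps 8 → 8 → 2, so m(7) = 2.
  α_4 = 8: Horner steps 8 → 5 → 8, so m(8) = 8.
  α_5 = 5: Horner steps 8 → 3 → 5, so m(5) = 5.
  α_6 = 10: Horner steps 8 → 10 → 2, so m(10) = 2.
Codeword c = [3, 8, 2, 8, 5, 2] ∈ F_11^6.


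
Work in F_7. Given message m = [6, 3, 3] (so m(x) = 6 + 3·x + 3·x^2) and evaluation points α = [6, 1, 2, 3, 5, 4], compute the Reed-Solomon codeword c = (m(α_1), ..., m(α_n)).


c = [6, 5, 3, 0, 5, 3]

Message polynomial: m(x) = 6 + 3·x + 3·x^2 (mod 7).
For each evaluation point α_i, compute m(α_i) mod 7:
  α_1 = 6: Horner steps 3 → 0 → 6, so m(6) = 6.
  α_2 = 1: Horner steps 3 → 6 → 5, so m(1) = 5.
  α_3 = 2: Horner steps 3 → 2 → 3, so m(2) = 3.
  α_4 = 3: Horner steps 3 → 5 → 0, so m(3) = 0.
  α_5 = 5: Horner steps 3 → 4 → 5, so m(5) = 5.
  α_6 = 4: Horner steps 3 → 1 → 3, so m(4) = 3.
Codeword c = [6, 5, 3, 0, 5, 3] ∈ F_7^6.


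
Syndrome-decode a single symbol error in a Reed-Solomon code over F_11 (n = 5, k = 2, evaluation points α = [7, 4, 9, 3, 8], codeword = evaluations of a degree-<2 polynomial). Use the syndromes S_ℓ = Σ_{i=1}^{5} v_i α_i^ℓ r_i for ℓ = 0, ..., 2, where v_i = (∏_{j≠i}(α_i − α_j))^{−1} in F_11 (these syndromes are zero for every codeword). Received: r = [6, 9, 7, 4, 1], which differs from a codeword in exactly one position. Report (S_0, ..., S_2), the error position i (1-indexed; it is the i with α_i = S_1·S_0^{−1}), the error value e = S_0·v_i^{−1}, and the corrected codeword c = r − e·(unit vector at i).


S = (9, 3, 1), error at position 2, error magnitude e = 10, c = [6, 10, 7, 4, 1].

Step 1: column multipliers v_i = (∏_{j≠i}(α_i − α_j))^{−1} mod 11.
  i = 1 (α = 7): (7−4)(7−9)(7−3)(7−8) = 3·(−2)·4·(−1) = 24 ≡ 2, so v_1 = 2^{−1} = 6 (mod 11).
  i = 2 (α = 4): (4−7)(4−9)(4−3)(4−8) = (−3)·(−5)·1·(−4) = −60 ≡ 6, so v_2 = 6^{−1} = 2 (mod 11).
  i = 3 (α = 9): (9−7)(9−4)(9−3)(9−8) = 2·5·6·1 = 60 ≡ 5, so v_3 = 5^{−1} = 9 (mod 11).
  i = 4 (α = 3): (3−7)(3−4)(3−9)(3−8) = (−4)·(−1)·(−6)·(−5) = 120 ≡ 10, so v_4 = 10^{−1} = 10 (mod 11).
  i = 5 (α = 8): (8−7)(8−4)(8−9)(8−3) = 1·4·(−1)·5 = −20 ≡ 2, so v_5 = 2^{−1} = 6 (mod 11).
  v = [6, 2, 9, 10, 6].
Step 2: syndromes of r = [6, 9, 7, 4, 1] (all sums mod 11).
  S_0 = Σ v_i r_i = 6·6 + 2·9 + 9·7 + 10·4 + 6·1 = 163 ≡ 9.
  S_1 = Σ v_i α_i r_i = 6·7·6 + 2·4·9 + 9·9·7 + 10·3·4 + 6·8·1 = 1059 ≡ 3.
  α_i^2 mod 11 = [5, 5, 4, 9, 9].
  S_2 = Σ v_i α_i^2 r_i = 6·5·6 + 2·5·9 + 9·4·7 + 10·9·4 + 6·9·1 = 936 ≡ 1.
  S = (9, 3, 1) ≠ 0, so r is not a codeword (an error is present).
Step 3: locate the error. For a single error e at position i, S_ℓ = v_i·e·α_i^ℓ, so α_err = S_1/S_0.
  S_0^{−1} = 9^{−1} = 5 (mod 11), so α_err = 3·5 = 15 ≡ 4 = α_2. Error position i = 2.
  Consistency check: S_2/S_1 = 1·4 = 4 ≡ 4 = α_err ✓ (single-error assumption holds).
Step 4: error magnitude e = S_0/v_2 = S_0·∏_{j≠2}(α_2 − α_j) = 9·6 = 54 ≡ 10 (mod 11).
Step 5: correct position 2: c_2 = r_2 − e = 9 − 10 ≡ 10 (mod 11). Hence c = [6, 10, 7, 4, 1].
  Check: interpolating c through the α_i gives m(x) = 8 + 6·x (degree < 2) with m(α_i) = c_i for every i, so c is indeed a codeword.


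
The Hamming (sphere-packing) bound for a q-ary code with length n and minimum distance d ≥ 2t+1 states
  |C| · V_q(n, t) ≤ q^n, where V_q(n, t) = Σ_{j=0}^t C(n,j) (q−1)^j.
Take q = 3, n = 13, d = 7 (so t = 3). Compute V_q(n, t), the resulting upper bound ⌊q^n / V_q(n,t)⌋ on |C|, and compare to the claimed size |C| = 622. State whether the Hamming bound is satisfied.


V_q(n, t) = 2627, q^n = 1594323, Hamming bound = 606, |C| = 622 > bound (violated).

Step 1: Compute V_q(n, t) = Σ_{j=0}^3 C(n, j) (q−1)^j.
  j = 0: C(13,0)·(2)^0 = 1·1 = 1.
  j = 1: C(13,1)·(2)^1 = 13·2 = 26.
  j = 2: C(13,2)·(2)^2 = 78·4 = 312.
  j = 3: C(13,3)·(2)^3 = 286·8 = 2288.
  V_q(n, t) = 1 + 26 + 312 + 2288 = 2627.
Step 2: q^n = 3^13 = 1594323.
Step 3: Hamming bound ⌊q^n / V_q(n,t)⌋ = ⌊1594323/2627⌋ = 606.
Step 4: Compare |C| = 622 to 606: violated.
The claimed |C| lies above the Hamming bound, so no 3-ary code of length 13 with d ≥ 7 can have 622 codewords.


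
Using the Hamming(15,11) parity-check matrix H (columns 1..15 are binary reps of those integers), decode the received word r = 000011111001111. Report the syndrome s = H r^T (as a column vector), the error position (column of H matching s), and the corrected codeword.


s = (0, 1, 0, 1)^T, error position = 5, corrected codeword c = 000001111001111

Compute s = H r^T mod 2 one row at a time:
  s_1 = 1 + 1 + 0 + 0 + 1 + 1 + 1 + 1 = 6 ≡ 0 (mod 2).
  s_2 = 0 + 1 + 1 + 1 + 1 + 1 + 1 + 1 = 7 ≡ 1 (mod 2).
  s_3 = 0 + 0 + 1 + 1 + 0 + 0 + 1 + 1 = 4 ≡ 0 (mod 2).
  s_4 = 0 + 0 + 1 + 1 + 1 + 0 + 1 + 1 = 5 ≡ 1 (mod 2).
s = (0, 1, 0, 1)^T — this equals column 5 of H (binary 0101), so error is at position 5.
Correct: flip bit 5 of r = 000011111001111 to get c = 000001111001111.


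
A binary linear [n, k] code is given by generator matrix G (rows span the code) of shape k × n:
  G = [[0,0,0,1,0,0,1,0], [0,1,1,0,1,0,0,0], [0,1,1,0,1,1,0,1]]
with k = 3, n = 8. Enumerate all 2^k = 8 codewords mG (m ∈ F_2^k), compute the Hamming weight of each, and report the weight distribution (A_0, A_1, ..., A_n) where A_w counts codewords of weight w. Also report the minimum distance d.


Weight distribution: A_0 = 1, A_2 = 2, A_3 = 1, A_4 = 1, A_5 = 2, A_7 = 1. Minimum distance d = 2.

Enumerate all 2^3 = 8 messages m ∈ F_2^3.
For each, compute codeword c = mG in F_2^8, then tally its weight.
  m = 000 → c = 00000000, weight = 0.
  m = 100 → c = 00010010, weight = 2.
  m = 010 → c = 01101000, weight = 3.
  m = 110 → c = 01111010, weight = 5.
  m = 001 → c = 01101101, weight = 5.
  m = 101 → c = 01111111, weight = 7.
  m = 011 → c = 00000101, weight = 2.
  m = 111 → c = 00010111, weight = 4.
Tally weights:
  weight 0: 1 codewords.
  weight 2: 2 codewords.
  weight 3: 1 codewords.
  weight 4: 1 codewords.
  weight 5: 2 codewords.
  weight 7: 1 codewords.
Minimum distance d = smallest w > 0 with A_w > 0 = 2.
Sanity: Σ A_w = 8 = 2^3 = 8 ✓.


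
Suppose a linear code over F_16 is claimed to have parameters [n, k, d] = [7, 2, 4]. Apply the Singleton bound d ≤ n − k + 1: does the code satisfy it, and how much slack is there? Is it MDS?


Singleton RHS = n − k + 1 = 6, slack = 2, bound satisfied, not MDS.

Singleton bound: d ≤ n − k + 1.
Here n = 7, k = 2, so n − k + 1 = 6.
Given d = 4, check d ≤ 6: YES.
Slack = (n − k + 1) − d = 2.
The code is NOT MDS (slack = 2 > 0).
Description: the claimed parameters are [7, 2, 4]_16; such a code would be non-MDS.


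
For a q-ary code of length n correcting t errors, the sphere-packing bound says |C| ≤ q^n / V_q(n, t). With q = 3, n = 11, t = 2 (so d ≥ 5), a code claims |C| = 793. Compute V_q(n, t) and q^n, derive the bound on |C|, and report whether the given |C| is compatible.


V_q(n, t) = 243, q^n = 177147, Hamming bound = 729, |C| = 793 > bound (violated).

Step 1: Compute V_q(n, t) = Σ_{j=0}^2 C(n, j) (q−1)^j.
  j = 0: C(11,0)·(2)^0 = 1·1 = 1.
  j = 1: C(11,1)·(2)^1 = 11·2 = 22.
  j = 2: C(11,2)·(2)^2 = 55·4 = 220.
  V_q(n, t) = 1 + 22 + 220 = 243.
Step 2: q^n = 3^11 = 177147.
Step 3: Hamming bound ⌊q^n / V_q(n,t)⌋ = ⌊177147/243⌋ = 729.
Step 4: Compare |C| = 793 to 729: violated.
The claimed |C| lies above the Hamming bound, so no 3-ary code of length 11 with d ≥ 5 can have 793 codewords.


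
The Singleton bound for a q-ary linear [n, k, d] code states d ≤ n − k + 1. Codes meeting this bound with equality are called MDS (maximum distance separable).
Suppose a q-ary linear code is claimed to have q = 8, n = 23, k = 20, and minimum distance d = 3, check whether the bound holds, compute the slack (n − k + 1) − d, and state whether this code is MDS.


Singleton RHS = n − k + 1 = 4, slack = 1, bound satisfied, not MDS.

Singleton bound: d ≤ n − k + 1.
Here n = 23, k = 20, so n − k + 1 = 4.
Given d = 3, check d ≤ 4: YES.
Slack = (n − k + 1) − d = 1.
The code is NOT MDS (slack = 1 > 0).
Description: the claimed parameters are [23, 20, 3]_8; such a code would be non-MDS.


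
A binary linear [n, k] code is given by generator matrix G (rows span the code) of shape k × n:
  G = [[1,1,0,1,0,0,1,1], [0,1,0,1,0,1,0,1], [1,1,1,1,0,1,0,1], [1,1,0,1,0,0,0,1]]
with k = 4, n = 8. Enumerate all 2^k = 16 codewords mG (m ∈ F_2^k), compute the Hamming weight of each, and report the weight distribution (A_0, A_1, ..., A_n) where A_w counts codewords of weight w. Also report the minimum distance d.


Weight distribution: A_0 = 1, A_1 = 1, A_2 = 3, A_3 = 3, A_4 = 3, A_5 = 3, A_6 = 1, A_7 = 1. Minimum distance d = 1.

Enumerate all 2^4 = 16 messages m ∈ F_2^4.
For each, compute codeword c = mG in F_2^8, then tally its weight.
  m = 0000 → c = 00000000, weight = 0.
  m = 1000 → c = 11010011, weight = 5.
  m = 0100 → c = 01010101, weight = 4.
  m = 1100 → c = 10000110, weight = 3.
  m = 0010 → c = 11110101, weight = 6.
  m = 1010 → c = 00100110, weight = 3.
  m = 0110 → c = 10100000, weight = 2.
  m = 1110 → c = 01110011, weight = 5.
  m = 0001 → c = 11010001, weight = 4.
  m = 1001 → c = 00000010, weight = 1.
  m = 0101 → c = 10000100, weight = 2.
  m = 1101 → c = 01010111, weight = 5.
  m = 0011 → c = 00100100, weight = 2.
  m = 1011 → c = 11110111, weight = 7.
  m = 0111 → c = 01110001, weight = 4.
  m = 1111 → c = 10100010, weight = 3.
Tally weights:
  weight 0: 1 codewords.
  weight 1: 1 codewords.
  weight 2: 3 codewords.
  weight 3: 3 codewords.
  weight 4: 3 codewords.
  weight 5: 3 codewords.
  weight 6: 1 codewords.
  weight 7: 1 codewords.
Minimum distance d = smallest w > 0 with A_w > 0 = 1.
Sanity: Σ A_w = 16 = 2^4 = 16 ✓.


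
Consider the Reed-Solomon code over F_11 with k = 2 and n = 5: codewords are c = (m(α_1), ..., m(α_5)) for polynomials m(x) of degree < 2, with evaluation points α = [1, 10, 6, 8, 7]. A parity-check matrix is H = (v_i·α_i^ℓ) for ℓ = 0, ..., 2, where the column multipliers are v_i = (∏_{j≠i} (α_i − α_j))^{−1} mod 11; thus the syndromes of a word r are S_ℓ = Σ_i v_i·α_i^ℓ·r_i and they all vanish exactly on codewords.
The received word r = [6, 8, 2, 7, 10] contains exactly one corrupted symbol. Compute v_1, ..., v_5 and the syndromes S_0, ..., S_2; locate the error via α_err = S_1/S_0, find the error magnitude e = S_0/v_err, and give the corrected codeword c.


S = (1, 10, 1), error at position 2, error magnitude e = 7, c = [6, 1, 2, 7, 10].

Step 1: column multipliers v_i = (∏_{j≠i}(α_i − α_j))^{−1} mod 11.
  i = 1 (α = 1): (1−10)(1−6)(1−8)(1−7) = (−9)·(−5)·(−7)·(−6) = 1890 ≡ 9, so v_1 = 9^{−1} = 5 (mod 11).
  i = 2 (α = 10): (10−1)(10−6)(10−8)(10−7) = 9·4·2·3 = 216 ≡ 7, so v_2 = 7^{−1} = 8 (mod 11).
  i = 3 (α = 6): (6−1)(6−10)(6−8)(6−7) = 5·(−4)·(−2)·(−1) = −40 ≡ 4, so v_3 = 4^{−1} = 3 (mod 11).
  i = 4 (α = 8): (8−1)(8−10)(8−6)(8−7) = 7·(−2)·2·1 = −28 ≡ 5, so v_4 = 5^{−1} = 9 (mod 11).
  i = 5 (α = 7): (7−1)(7−10)(7−6)(7−8) = 6·(−3)·1·(−1) = 18 ≡ 7, so v_5 = 7^{−1} = 8 (mod 11).
  v = [5, 8, 3, 9, 8].
Step 2: syndromes of r = [6, 8, 2, 7, 10] (all sums mod 11).
  S_0 = Σ v_i r_i = 5·6 + 8·8 + 3·2 + 9·7 + 8·10 = 243 ≡ 1.
  S_1 = Σ v_i α_i r_i = 5·1·6 + 8·10·8 + 3·6·2 + 9·8·7 + 8·7·10 = 1770 ≡ 10.
  α_i^2 mod 11 = [1, 1, 3, 9, 5].
  S_2 = Σ v_i α_i^2 r_i = 5·1·6 + 8·1·8 + 3·3·2 + 9·9·7 + 8·5·10 = 1079 ≡ 1.
  S = (1, 10, 1) ≠ 0, so r is not a codeword (an error is present).
Step 3: locate the error. For a single error e at position i, S_ℓ = v_i·e·α_i^ℓ, so α_err = S_1/S_0.
  S_0^{−1} = 1^{−1} = 1 (mod 11), so α_err = 10·1 = 10 ≡ 10 = α_2. Error position i = 2.
  Consistency check: S_2/S_1 = 1·10 = 10 ≡ 10 = α_err ✓ (single-error assumption holds).
Step 4: error magnitude e = S_0/v_2 = S_0·∏_{j≠2}(α_2 − α_j) = 1·7 = 7 ≡ 7 (mod 11).
Step 5: correct position 2: c_2 = r_2 − e = 8 − 7 ≡ 1 (mod 11). Hence c = [6, 1, 2, 7, 10].
  Check: interpolating c through the α_i gives m(x) = 9 + 8·x (degree < 2) with m(α_i) = c_i for every i, so c is indeed a codeword.


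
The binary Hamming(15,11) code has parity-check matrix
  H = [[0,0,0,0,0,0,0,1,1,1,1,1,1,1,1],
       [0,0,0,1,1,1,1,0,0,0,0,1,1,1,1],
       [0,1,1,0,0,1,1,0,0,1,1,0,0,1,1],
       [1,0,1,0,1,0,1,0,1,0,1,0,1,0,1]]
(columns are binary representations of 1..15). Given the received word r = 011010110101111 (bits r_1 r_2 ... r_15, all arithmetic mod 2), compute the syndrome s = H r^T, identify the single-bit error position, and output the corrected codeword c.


s = (0, 0, 0, 1)^T, error position = 1, corrected codeword c = 111010110101111

Compute s = H r^T mod 2 one row at a time:
  s_1 = 1 + 0 + 1 + 0 + 1 + 1 + 1 + 1 = 6 ≡ 0 (mod 2).
  s_2 = 0 + 1 + 0 + 1 + 1 + 1 + 1 + 1 = 6 ≡ 0 (mod 2).
  s_3 = 1 + 1 + 0 + 1 + 1 + 0 + 1 + 1 = 6 ≡ 0 (mod 2).
  s_4 = 0 + 1 + 1 + 1 + 0 + 0 + 1 + 1 = 5 ≡ 1 (mod 2).
s = (0, 0, 0, 1)^T — this equals column 1 of H (binary 0001), so error is at position 1.
Correct: flip bit 1 of r = 011010110101111 to get c = 111010110101111.


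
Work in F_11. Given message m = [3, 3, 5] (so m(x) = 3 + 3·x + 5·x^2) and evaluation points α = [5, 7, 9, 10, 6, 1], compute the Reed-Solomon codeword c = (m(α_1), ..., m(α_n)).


c = [0, 5, 6, 5, 3, 0]

Message polynomial: m(x) = 3 + 3·x + 5·x^2 (mod 11).
For each evaluation point α_i, compute m(α_i) mod 11:
  α_1 = 5: Horner steps 5 → 6 → 0, so m(5) = 0.
  α_2 = 7: Horner steps 5 → 5 → 5, so m(7) = 5.
  α_3 = 9: Horner steps 5 → 4 → 6, so m(9) = 6.
  α_4 = 10: Horner steps 5 → 9 → 5, so m(10) = 5.
  α_5 = 6: Horner steps 5 → 0 → 3, so m(6) = 3.
  α_6 = 1: Horner steps 5 → 8 → 0, so m(1) = 0.
Codeword c = [0, 5, 6, 5, 3, 0] ∈ F_11^6.


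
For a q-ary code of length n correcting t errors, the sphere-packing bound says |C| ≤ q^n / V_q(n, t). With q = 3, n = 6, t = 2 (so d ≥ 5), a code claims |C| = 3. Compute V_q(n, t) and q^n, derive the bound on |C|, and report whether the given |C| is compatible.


V_q(n, t) = 73, q^n = 729, Hamming bound = 9, |C| = 3 ≤ bound (satisfied).

Step 1: Compute V_q(n, t) = Σ_{j=0}^2 C(n, j) (q−1)^j.
  j = 0: C(6,0)·(2)^0 = 1·1 = 1.
  j = 1: C(6,1)·(2)^1 = 6·2 = 12.
  j = 2: C(6,2)·(2)^2 = 15·4 = 60.
  V_q(n, t) = 1 + 12 + 60 = 73.
Step 2: q^n = 3^6 = 729.
Step 3: Hamming bound ⌊q^n / V_q(n,t)⌋ = ⌊729/73⌋ = 9.
Step 4: Compare |C| = 3 to 9: satisfied.
The claimed |C| lies below the Hamming bound.


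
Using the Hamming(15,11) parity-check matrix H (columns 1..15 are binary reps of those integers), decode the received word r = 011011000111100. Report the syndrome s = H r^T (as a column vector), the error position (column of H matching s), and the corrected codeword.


s = (0, 0, 1, 0)^T, error position = 2, corrected codeword c = 001011000111100

Compute s = H r^T mod 2 one row at a time:
  s_1 = 0 + 0 + 1 + 1 + 1 + 1 + 0 + 0 = 4 ≡ 0 (mod 2).
  s_2 = 0 + 1 + 1 + 0 + 1 + 1 + 0 + 0 = 4 ≡ 0 (mod 2).
  s_3 = 1 + 1 + 1 + 0 + 1 + 1 + 0 + 0 = 5 ≡ 1 (mod 2).
  s_4 = 0 + 1 + 1 + 0 + 0 + 1 + 1 + 0 = 4 ≡ 0 (mod 2).
s = (0, 0, 1, 0)^T — this equals column 2 of H (binary 0010), so error is at position 2.
Correct: flip bit 2 of r = 011011000111100 to get c = 001011000111100.


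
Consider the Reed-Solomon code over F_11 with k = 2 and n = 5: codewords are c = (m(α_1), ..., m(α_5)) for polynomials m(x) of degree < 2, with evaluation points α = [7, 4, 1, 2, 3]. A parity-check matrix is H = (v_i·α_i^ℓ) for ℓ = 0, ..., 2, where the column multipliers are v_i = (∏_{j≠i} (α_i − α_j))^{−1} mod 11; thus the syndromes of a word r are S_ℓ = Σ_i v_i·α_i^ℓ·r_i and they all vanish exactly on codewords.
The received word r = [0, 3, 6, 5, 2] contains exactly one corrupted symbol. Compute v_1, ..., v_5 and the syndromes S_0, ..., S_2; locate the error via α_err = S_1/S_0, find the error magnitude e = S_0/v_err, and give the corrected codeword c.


S = (8, 2, 6), error at position 5, error magnitude e = 9, c = [0, 3, 6, 5, 4].

Step 1: column multipliers v_i = (∏_{j≠i}(α_i − α_j))^{−1} mod 11.
  i = 1 (α = 7): (7−4)(7−1)(7−2)(7−3) = 3·6·5·4 = 360 ≡ 8, so v_1 = 8^{−1} = 7 (mod 11).
  i = 2 (α = 4): (4−7)(4−1)(4−2)(4−3) = (−3)·3·2·1 = −18 ≡ 4, so v_2 = 4^{−1} = 3 (mod 11).
  i = 3 (α = 1): (1−7)(1−4)(1−2)(1−3) = (−6)·(−3)·(−1)·(−2) = 36 ≡ 3, so v_3 = 3^{−1} = 4 (mod 11).
  i = 4 (α = 2): (2−7)(2−4)(2−1)(2−3) = (−5)·(−2)·1·(−1) = −10 ≡ 1, so v_4 = 1^{−1} = 1 (mod 11).
  i = 5 (α = 3): (3−7)(3−4)(3−1)(3−2) = (−4)·(−1)·2·1 = 8 ≡ 8, so v_5 = 8^{−1} = 7 (mod 11).
  v = [7, 3, 4, 1, 7].
Step 2: syndromes of r = [0, 3, 6, 5, 2] (all sums mod 11).
  S_0 = Σ v_i r_i = 7·0 + 3·3 + 4·6 + 1·5 + 7·2 = 52 ≡ 8.
  S_1 = Σ v_i α_i r_i = 7·7·0 + 3·4·3 + 4·1·6 + 1·2·5 + 7·3·2 = 112 ≡ 2.
  α_i^2 mod 11 = [5, 5, 1, 4, 9].
  S_2 = Σ v_i α_i^2 r_i = 7·5·0 + 3·5·3 + 4·1·6 + 1·4·5 + 7·9·2 = 215 ≡ 6.
  S = (8, 2, 6) ≠ 0, so r is not a codeword (an error is present).
Step 3: locate the error. For a single error e at position i, S_ℓ = v_i·e·α_i^ℓ, so α_err = S_1/S_0.
  S_0^{−1} = 8^{−1} = 7 (mod 11), so α_err = 2·7 = 14 ≡ 3 = α_5. Error position i = 5.
  Consistency check: S_2/S_1 = 6·6 = 36 ≡ 3 = α_err ✓ (single-error assumption holds).
Step 4: error magnitude e = S_0/v_5 = S_0·∏_{j≠5}(α_5 − α_j) = 8·8 = 64 ≡ 9 (mod 11).
Step 5: correct position 5: c_5 = r_5 − e = 2 − 9 ≡ 4 (mod 11). Hence c = [0, 3, 6, 5, 4].
  Check: interpolating c through the α_i gives m(x) = 7 + 10·x (degree < 2) with m(α_i) = c_i for every i, so c is indeed a codeword.


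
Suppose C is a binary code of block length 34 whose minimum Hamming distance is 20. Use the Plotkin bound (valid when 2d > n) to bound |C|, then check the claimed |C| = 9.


Plotkin bound M ≤ 6; given |C| = 9 > bound (violated).

Check applicability: 2d = 40, n = 34.
2d − n = 6 > 0, so Plotkin applies.
Compute d/(2d−n) = 20/6 ≈ 3.3333.
⌊d/(2d−n)⌋ = 3.
Plotkin bound: M ≤ 2·3 = 6.
Given |C| = 9, check: VIOLATED.
This |C| is above the Plotkin bound, so no binary code with n = 34, d = 20 and 9 codewords exists.


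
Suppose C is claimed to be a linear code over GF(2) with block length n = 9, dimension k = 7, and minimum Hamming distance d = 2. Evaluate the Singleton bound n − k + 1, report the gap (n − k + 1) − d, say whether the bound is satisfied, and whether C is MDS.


Singleton RHS = n − k + 1 = 3, slack = 1, bound satisfied, not MDS.

Singleton bound: d ≤ n − k + 1.
Here n = 9, k = 7, so n − k + 1 = 3.
Given d = 2, check d ≤ 3: YES.
Slack = (n − k + 1) − d = 1.
The code is NOT MDS (slack = 1 > 0).
Description: the claimed parameters are [9, 7, 2]_2; such a code would be non-MDS.


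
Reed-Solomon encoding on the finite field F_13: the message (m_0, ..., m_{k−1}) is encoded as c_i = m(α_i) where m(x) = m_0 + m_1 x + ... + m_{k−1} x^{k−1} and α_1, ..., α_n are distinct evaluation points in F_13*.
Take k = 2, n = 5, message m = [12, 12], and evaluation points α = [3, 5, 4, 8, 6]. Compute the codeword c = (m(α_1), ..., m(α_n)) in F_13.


c = [9, 7, 8, 4, 6]

Message polynomial: m(x) = 12 + 12·x (mod 13).
For each evaluation point α_i, compute m(α_i) mod 13:
  α_1 = 3: Horner steps 12 → 9, so m(3) = 9.
  α_2 = 5: Horner steps 12 → 7, so m(5) = 7.
  α_3 = 4: Horner steps 12 → 8, so m(4) = 8.
  α_4 = 8: Horner steps 12 → 4, so m(8) = 4.
  α_5 = 6: Horner steps 12 → 6, so m(6) = 6.
Codeword c = [9, 7, 8, 4, 6] ∈ F_13^5.


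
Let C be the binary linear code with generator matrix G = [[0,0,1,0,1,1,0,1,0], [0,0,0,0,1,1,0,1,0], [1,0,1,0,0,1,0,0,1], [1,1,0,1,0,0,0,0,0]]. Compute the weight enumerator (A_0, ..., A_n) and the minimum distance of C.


Weight distribution: A_0 = 1, A_1 = 1, A_3 = 3, A_4 = 5, A_5 = 3, A_6 = 2, A_7 = 1. Minimum distance d = 1.

Enumerate all 2^4 = 16 messages m ∈ F_2^4.
For each, compute codeword c = mG in F_2^9, then tally its weight.
  m = 0000 → c = 000000000, weight = 0.
  m = 1000 → c = 001011010, weight = 4.
  m = 0100 → c = 000011010, weight = 3.
  m = 1100 → c = 001000000, weight = 1.
  m = 0010 → c = 101001001, weight = 4.
  m = 1010 → c = 100010011, weight = 4.
  m = 0110 → c = 101010011, weight = 5.
  m = 1110 → c = 100001001, weight = 3.
  m = 0001 → c = 110100000, weight = 3.
  m = 1001 → c = 111111010, weight = 7.
  m = 0101 → c = 110111010, weight = 6.
  m = 1101 → c = 111100000, weight = 4.
  m = 0011 → c = 011101001, weight = 5.
  m = 1011 → c = 010110011, weight = 5.
  m = 0111 → c = 011110011, weight = 6.
  m = 1111 → c = 010101001, weight = 4.
Tally weights:
  weight 0: 1 codewords.
  weight 1: 1 codewords.
  weight 3: 3 codewords.
  weight 4: 5 codewords.
  weight 5: 3 codewords.
  weight 6: 2 codewords.
  weight 7: 1 codewords.
Minimum distance d = smallest w > 0 with A_w > 0 = 1.
Sanity: Σ A_w = 16 = 2^4 = 16 ✓.


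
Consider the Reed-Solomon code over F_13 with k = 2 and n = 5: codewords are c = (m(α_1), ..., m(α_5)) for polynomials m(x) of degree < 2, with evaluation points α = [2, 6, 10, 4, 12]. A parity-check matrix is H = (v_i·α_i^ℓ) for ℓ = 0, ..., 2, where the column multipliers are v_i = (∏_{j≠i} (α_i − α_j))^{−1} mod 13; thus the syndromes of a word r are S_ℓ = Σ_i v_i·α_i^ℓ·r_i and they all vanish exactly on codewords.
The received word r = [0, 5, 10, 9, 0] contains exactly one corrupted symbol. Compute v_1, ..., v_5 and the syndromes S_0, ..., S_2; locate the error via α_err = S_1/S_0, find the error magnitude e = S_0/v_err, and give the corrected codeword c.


S = (3, 10, 3), error at position 5, error magnitude e = 7, c = [0, 5, 10, 9, 6].

Step 1: column multipliers v_i = (∏_{j≠i}(α_i − α_j))^{−1} mod 13.
  i = 1 (α = 2): (2−6)(2−10)(2−4)(2−12) = (−4)·(−8)·(−2)·(−10) = 640 ≡ 3, so v_1 = 3^{−1} = 9 (mod 13).
  i = 2 (α = 6): (6−2)(6−10)(6−4)(6−12) = 4·(−4)·2·(−6) = 192 ≡ 10, so v_2 = 10^{−1} = 4 (mod 13).
  i = 3 (α = 10): (10−2)(10−6)(10−4)(10−12) = 8·4·6·(−2) = −384 ≡ 6, so v_3 = 6^{−1} = 11 (mod 13).
  i = 4 (α = 4): (4−2)(4−6)(4−10)(4−12) = 2·(−2)·(−6)·(−8) = −192 ≡ 3, so v_4 = 3^{−1} = 9 (mod 13).
  i = 5 (α = 12): (12−2)(12−6)(12−10)(12−4) = 10·6·2·8 = 960 ≡ 11, so v_5 = 11^{−1} = 6 (mod 13).
  v = [9, 4, 11, 9, 6].
Step 2: syndromes of r = [0, 5, 10, 9, 0] (all sums mod 13).
  S_0 = Σ v_i r_i = 9·0 + 4·5 + 11·10 + 9·9 + 6·0 = 211 ≡ 3.
  S_1 = Σ v_i α_i r_i = 9·2·0 + 4·6·5 + 11·10·10 + 9·4·9 + 6·12·0 = 1544 ≡ 10.
  α_i^2 mod 13 = [4, 10, 9, 3, 1].
  S_2 = Σ v_i α_i^2 r_i = 9·4·0 + 4·10·5 + 11·9·10 + 9·3·9 + 6·1·0 = 1433 ≡ 3.
  S = (3, 10, 3) ≠ 0, so r is not a codeword (an error is present).
Step 3: locate the error. For a single error e at position i, S_ℓ = v_i·e·α_i^ℓ, so α_err = S_1/S_0.
  S_0^{−1} = 3^{−1} = 9 (mod 13), so α_err = 10·9 = 90 ≡ 12 = α_5. Error position i = 5.
  Consistency check: S_2/S_1 = 3·4 = 12 ≡ 12 = α_err ✓ (single-error assumption holds).
Step 4: error magnitude e = S_0/v_5 = S_0·∏_{j≠5}(α_5 − α_j) = 3·11 = 33 ≡ 7 (mod 13).
Step 5: correct position 5: c_5 = r_5 − e = 0 − 7 ≡ 6 (mod 13). Hence c = [0, 5, 10, 9, 6].
  Check: interpolating c through the α_i gives m(x) = 4 + 11·x (degree < 2) with m(α_i) = c_i for every i, so c is indeed a codeword.
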